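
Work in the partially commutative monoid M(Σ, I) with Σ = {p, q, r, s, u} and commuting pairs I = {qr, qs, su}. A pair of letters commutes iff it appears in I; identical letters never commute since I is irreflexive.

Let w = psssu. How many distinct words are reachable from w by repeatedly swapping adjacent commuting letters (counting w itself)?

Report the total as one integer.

piece 0:p — minimal
piece 1:s rests on {0:p}
piece 2:s rests on {1:s}
piece 3:s rests on {2:s}
piece 4:u rests on {0:p}
minimal pieces: {0:p}
ways to finish when only these pieces remain (= sum over removing one remaining piece with nothing left below it):
  1 left: {3}→1  {4}→1
  2 left: {2,3}→1  {3,4}→2
  3 left: {1,2,3}→1  {2,3,4}→3
  placing 0:p first → 4 extensions

4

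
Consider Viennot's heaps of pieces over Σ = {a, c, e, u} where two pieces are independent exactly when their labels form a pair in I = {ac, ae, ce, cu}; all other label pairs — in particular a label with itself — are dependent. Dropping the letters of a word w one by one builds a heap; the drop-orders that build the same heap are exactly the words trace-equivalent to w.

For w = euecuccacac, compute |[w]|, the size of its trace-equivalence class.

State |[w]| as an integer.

drop 0:e onto floor
drop 1:u onto {0:e}
drop 2:e onto {1:u}
drop 3:c onto floor
drop 4:u onto {2:e}
drop 5:c onto {3:c}
drop 6:c onto {5:c}
drop 7:a onto {4:u}
drop 8:c onto {6:c}
drop 9:a onto {7:a}
drop 10:c onto {8:c}
ground layer = {0:e, 3:c}
drop-orders for the pieces not yet dropped (sum over which currently-grounded one goes next):
  1 to go: {9} 1  {10} 1
  2 to go: {7,9} 1  {8,10} 1  {9,10} 2
  3 to go: {4,7,9} 1  {6,8,10} 1  {7,9,10} 3  {8,9,10} 3
  4 to go: {2,4,7,9} 1  {4,7,9,10} 4  {5,6,8,10} 1  {6,8,9,10} 4  {7,8,9,10} 6
  5 to go: {1,2,4,7,9} 1  {2,4,7,9,10} 5  {3,5,6,8,10} 1  {4,7,8,9,10} 10  {5,6,8,9,10} 5  {6,7,8,9,10} 10
  6 to go: {0,1,2,4,7,9} 1  {1,2,4,7,9,10} 6  {2,4,7,8,9,10} 15  {3,5,6,8,9,10} 6  {4,6,7,8,9,10} 20  {5,6,7,8,9,10} 15
  7 to go: {0,1,2,4,7,9,10} 7  {1,2,4,7,8,9,10} 21  {2,4,6,7,8,9,10} 35  {3,5,6,7,8,9,10} 21  {4,5,6,7,8,9,10} 35
  8 to go: {0,1,2,4,7,8,9,10} 28  {1,2,4,6,7,8,9,10} 56  {2,4,5,6,7,8,9,10} 70  {3,4,5,6,7,8,9,10} 56
  9 to go: {0,1,2,4,6,7,8,9,10} 84  {1,2,4,5,6,7,8,9,10} 126  {2,3,4,5,6,7,8,9,10} 126
  if 0:e drops first: 252 orders
  if 3:c drops first: 210 orders
heap linearizations: 462

462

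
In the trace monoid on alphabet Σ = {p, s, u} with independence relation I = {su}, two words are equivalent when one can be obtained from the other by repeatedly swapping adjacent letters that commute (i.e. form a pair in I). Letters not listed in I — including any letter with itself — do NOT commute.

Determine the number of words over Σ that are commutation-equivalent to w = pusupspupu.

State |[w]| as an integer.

3

#0=p has no predecessor
#1=u depends on [0:p]
#2=s depends on [0:p]
#3=u depends on [1:u]
#4=p depends on [2:s, 3:u]
#5=s depends on [4:p]
#6=p depends on [5:s]
#7=u depends on [6:p]
#8=p depends on [7:u]
#9=u depends on [8:p]
sources: [0:p]
N(rest) = Σ N(rest − s) over sources s of rest; N(one piece) = 1:
  size 1 → [9]=1
  size 2 → [8,9]=1
  size 3 → [7,8,9]=1
  size 4 → [6,7,8,9]=1
  size 5 → [5,6,7,8,9]=1
  size 6 → [4,5,6,7,8,9]=1
  size 7 → [2,4,5,6,7,8,9]=1  [3,4,5,6,7,8,9]=1
  size 8 → [1,3,4,5,6,7,8,9]=1  [2,3,4,5,6,7,8,9]=2
  first=0(p) contributes 3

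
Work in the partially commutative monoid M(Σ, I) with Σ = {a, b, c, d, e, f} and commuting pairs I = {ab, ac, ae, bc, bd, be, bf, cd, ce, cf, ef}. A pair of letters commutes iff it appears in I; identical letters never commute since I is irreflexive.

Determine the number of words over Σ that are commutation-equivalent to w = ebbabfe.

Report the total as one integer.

piece 0:e — minimal
piece 1:b — minimal
piece 2:b rests on {1:b}
piece 3:a — minimal
piece 4:b rests on {2:b}
piece 5:f rests on {3:a}
piece 6:e rests on {0:e}
minimal pieces: {0:e, 1:b, 3:a}
ways to finish when only these pieces remain (= sum over removing one remaining piece with nothing left below it):
  1 left: {4}→1  {5}→1  {6}→1
  2 left: {0,6}→1  {2,4}→1  {3,5}→1  {4,5}→2  {4,6}→2  {5,6}→2
  3 left: {0,4,6}→3  {0,5,6}→3  {1,2,4}→1  {2,4,5}→3  {2,4,6}→3  {3,4,5}→3  {3,5,6}→3  {4,5,6}→6
  4 left: {0,2,4,6}→6  {0,3,5,6}→6  {0,4,5,6}→12  {1,2,4,5}→4  {1,2,4,6}→4  {2,3,4,5}→6  {2,4,5,6}→12  {3,4,5,6}→12
  5 left: {0,1,2,4,6}→10  {0,2,4,5,6}→30  {0,3,4,5,6}→30  {1,2,3,4,5}→10  {1,2,4,5,6}→20  {2,3,4,5,6}→30
  placing 0:e first → 60 extensions
  placing 1:b first → 90 extensions
  placing 3:a first → 60 extensions
total linear extensions = 210

210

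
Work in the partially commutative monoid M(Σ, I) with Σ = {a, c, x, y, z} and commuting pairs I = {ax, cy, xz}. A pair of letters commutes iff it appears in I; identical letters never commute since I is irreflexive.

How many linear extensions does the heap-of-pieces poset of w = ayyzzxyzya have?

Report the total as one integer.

0(a) covers ∅
1(y) covers 0:a
2(y) covers 1:y
3(z) covers 2:y
4(z) covers 3:z
5(x) covers 2:y
6(y) covers 4:z, 5:x
7(z) covers 6:y
8(y) covers 7:z
9(a) covers 8:y
floor of heap: 0:a
completions by unplaced set U, small U first (add the entries for U minus each lowest piece of U):
  |U|=1: {9}:1
  |U|=2: {8,9}:1
  |U|=3: {7,8,9}:1
  |U|=4: {6,7,8,9}:1
  |U|=5: {4,6,7,8,9}:1  {5,6,7,8,9}:1
  |U|=6: {3,4,6,7,8,9}:1  {4,5,6,7,8,9}:2
  |U|=7: {3,4,5,6,7,8,9}:3
  |U|=8: {2,3,4,5,6,7,8,9}:3
  start at 0(a): 3

3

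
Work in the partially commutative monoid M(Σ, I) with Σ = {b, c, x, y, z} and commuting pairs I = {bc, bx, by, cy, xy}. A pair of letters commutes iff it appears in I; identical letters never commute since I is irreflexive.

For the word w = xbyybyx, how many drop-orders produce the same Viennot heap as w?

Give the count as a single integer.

210

drop 0:x onto floor
drop 1:b onto floor
drop 2:y onto floor
drop 3:y onto {2:y}
drop 4:b onto {1:b}
drop 5:y onto {3:y}
drop 6:x onto {0:x}
ground layer = {0:x, 1:b, 2:y}
drop-orders for the pieces not yet dropped (sum over which currently-grounded one goes next):
  1 to go: {4} 1  {5} 1  {6} 1
  2 to go: {0,6} 1  {1,4} 1  {3,5} 1  {4,5} 2  {4,6} 2  {5,6} 2
  3 to go: {0,4,6} 3  {0,5,6} 3  {1,4,5} 3  {1,4,6} 3  {2,3,5} 1  {3,4,5} 3  {3,5,6} 3  {4,5,6} 6
  4 to go: {0,1,4,6} 6  {0,3,5,6} 6  {0,4,5,6} 12  {1,3,4,5} 6  {1,4,5,6} 12  {2,3,4,5} 4  {2,3,5,6} 4  {3,4,5,6} 12
  5 to go: {0,1,4,5,6} 30  {0,2,3,5,6} 10  {0,3,4,5,6} 30  {1,2,3,4,5} 10  {1,3,4,5,6} 30  {2,3,4,5,6} 20
  if 0:x drops first: 60 orders
  if 1:b drops first: 60 orders
  if 2:y drops first: 90 orders
heap linearizations: 210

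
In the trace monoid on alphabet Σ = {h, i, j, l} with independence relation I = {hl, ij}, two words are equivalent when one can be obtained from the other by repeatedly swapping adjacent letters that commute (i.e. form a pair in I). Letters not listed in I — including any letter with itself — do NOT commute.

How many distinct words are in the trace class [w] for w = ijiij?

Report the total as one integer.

#0=i has no predecessor
#1=j has no predecessor
#2=i depends on [0:i]
#3=i depends on [2:i]
#4=j depends on [1:j]
sources: [0:i, 1:j]
N(rest) = Σ N(rest − s) over sources s of rest; N(one piece) = 1:
  size 1 → [3]=1  [4]=1
  size 2 → [1,4]=1  [2,3]=1  [3,4]=2
  size 3 → [0,2,3]=1  [1,3,4]=3  [2,3,4]=3
  first=0(i) contributes 6
  first=1(j) contributes 4
|[w]| = 10

10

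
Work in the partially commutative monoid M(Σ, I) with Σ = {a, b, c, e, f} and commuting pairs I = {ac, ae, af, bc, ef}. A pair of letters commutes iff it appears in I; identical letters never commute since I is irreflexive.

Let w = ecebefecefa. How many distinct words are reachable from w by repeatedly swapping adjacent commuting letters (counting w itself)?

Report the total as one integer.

42

#0=e has no predecessor
#1=c depends on [0:e]
#2=e depends on [1:c]
#3=b depends on [2:e]
#4=e depends on [3:b]
#5=f depends on [3:b]
#6=e depends on [4:e]
#7=c depends on [5:f, 6:e]
#8=e depends on [7:c]
#9=f depends on [7:c]
#10=a depends on [3:b]
sources: [0:e]
N(rest) = Σ N(rest − s) over sources s of rest; N(one piece) = 1:
  size 1 → [8]=1  [9]=1  [10]=1
  size 2 → [8,9]=2  [8,10]=2  [9,10]=2
  size 3 → [7,8,9]=2  [8,9,10]=6
  size 4 → [5,7,8,9]=2  [6,7,8,9]=2  [7,8,9,10]=8
  size 5 → [4,6,7,8,9]=2  [5,6,7,8,9]=4  [5,7,8,9,10]=10  [6,7,8,9,10]=10
  size 6 → [4,5,6,7,8,9]=6  [4,6,7,8,9,10]=12  [5,6,7,8,9,10]=24
  size 7 → [4,5,6,7,8,9,10]=42
  size 8 → [3,4,5,6,7,8,9,10]=42
  size 9 → [2,3,4,5,6,7,8,9,10]=42
  first=0(e) contributes 42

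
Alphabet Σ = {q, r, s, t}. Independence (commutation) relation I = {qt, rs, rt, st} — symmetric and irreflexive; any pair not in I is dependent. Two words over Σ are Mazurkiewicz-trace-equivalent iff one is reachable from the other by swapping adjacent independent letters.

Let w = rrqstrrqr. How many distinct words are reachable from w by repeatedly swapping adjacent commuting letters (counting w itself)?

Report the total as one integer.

27

drop 0:r onto floor
drop 1:r onto {0:r}
drop 2:q onto {1:r}
drop 3:s onto {2:q}
drop 4:t onto floor
drop 5:r onto {2:q}
drop 6:r onto {5:r}
drop 7:q onto {3:s, 6:r}
drop 8:r onto {7:q}
ground layer = {0:r, 4:t}
drop-orders for the pieces not yet dropped (sum over which currently-grounded one goes next):
  1 to go: {4} 1  {8} 1
  2 to go: {4,8} 2  {7,8} 1
  3 to go: {3,7,8} 1  {4,7,8} 3  {6,7,8} 1
  4 to go: {3,4,7,8} 4  {3,6,7,8} 2  {4,6,7,8} 4  {5,6,7,8} 1
  5 to go: {3,4,6,7,8} 10  {3,5,6,7,8} 3  {4,5,6,7,8} 5
  6 to go: {2,3,5,6,7,8} 3  {3,4,5,6,7,8} 18
  7 to go: {1,2,3,5,6,7,8} 3  {2,3,4,5,6,7,8} 21
  if 0:r drops first: 24 orders
  if 4:t drops first: 3 orders
heap linearizations: 27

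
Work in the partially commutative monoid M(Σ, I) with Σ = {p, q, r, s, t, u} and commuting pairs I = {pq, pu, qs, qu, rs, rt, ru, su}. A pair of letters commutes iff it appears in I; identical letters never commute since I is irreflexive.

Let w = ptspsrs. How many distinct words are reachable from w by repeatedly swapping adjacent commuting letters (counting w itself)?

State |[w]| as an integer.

#0=p has no predecessor
#1=t depends on [0:p]
#2=s depends on [1:t]
#3=p depends on [2:s]
#4=s depends on [3:p]
#5=r depends on [3:p]
#6=s depends on [4:s]
sources: [0:p]
N(rest) = Σ N(rest − s) over sources s of rest; N(one piece) = 1:
  size 1 → [5]=1  [6]=1
  size 2 → [4,6]=1  [5,6]=2
  size 3 → [4,5,6]=3
  size 4 → [3,4,5,6]=3
  size 5 → [2,3,4,5,6]=3
  first=0(p) contributes 3

3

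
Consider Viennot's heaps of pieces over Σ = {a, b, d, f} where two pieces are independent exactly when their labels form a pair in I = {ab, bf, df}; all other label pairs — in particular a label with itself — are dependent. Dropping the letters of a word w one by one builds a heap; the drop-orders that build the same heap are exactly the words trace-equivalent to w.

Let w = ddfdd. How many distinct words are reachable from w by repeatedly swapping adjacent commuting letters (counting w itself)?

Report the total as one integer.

drop 0:d onto floor
drop 1:d onto {0:d}
drop 2:f onto floor
drop 3:d onto {1:d}
drop 4:d onto {3:d}
ground layer = {0:d, 2:f}
drop-orders for the pieces not yet dropped (sum over which currently-grounded one goes next):
  1 to go: {2} 1  {4} 1
  2 to go: {2,4} 2  {3,4} 1
  3 to go: {1,3,4} 1  {2,3,4} 3
  if 0:d drops first: 4 orders
  if 2:f drops first: 1 orders
heap linearizations: 5

5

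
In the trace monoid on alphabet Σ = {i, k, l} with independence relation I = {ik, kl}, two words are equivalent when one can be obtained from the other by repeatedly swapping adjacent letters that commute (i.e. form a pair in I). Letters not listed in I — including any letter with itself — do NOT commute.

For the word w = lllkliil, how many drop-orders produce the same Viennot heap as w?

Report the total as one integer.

0(l) covers ∅
1(l) covers 0:l
2(l) covers 1:l
3(k) covers ∅
4(l) covers 2:l
5(i) covers 4:l
6(i) covers 5:i
7(l) covers 6:i
floor of heap: 0:l, 3:k
completions by unplaced set U, small U first (add the entries for U minus each lowest piece of U):
  |U|=1: {3}:1  {7}:1
  |U|=2: {3,7}:2  {6,7}:1
  |U|=3: {3,6,7}:3  {5,6,7}:1
  |U|=4: {3,5,6,7}:4  {4,5,6,7}:1
  |U|=5: {2,4,5,6,7}:1  {3,4,5,6,7}:5
  |U|=6: {1,2,4,5,6,7}:1  {2,3,4,5,6,7}:6
  start at 0(l): 7
  start at 3(k): 1
sum over floor = 8

8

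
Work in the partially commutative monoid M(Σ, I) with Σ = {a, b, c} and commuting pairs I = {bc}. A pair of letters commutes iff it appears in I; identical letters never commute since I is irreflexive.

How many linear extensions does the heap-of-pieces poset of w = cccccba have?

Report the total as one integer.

drop 0:c onto floor
drop 1:c onto {0:c}
drop 2:c onto {1:c}
drop 3:c onto {2:c}
drop 4:c onto {3:c}
drop 5:b onto floor
drop 6:a onto {4:c, 5:b}
ground layer = {0:c, 5:b}
drop-orders for the pieces not yet dropped (sum over which currently-grounded one goes next):
  1 to go: {6} 1
  2 to go: {4,6} 1  {5,6} 1
  3 to go: {3,4,6} 1  {4,5,6} 2
  4 to go: {2,3,4,6} 1  {3,4,5,6} 3
  5 to go: {1,2,3,4,6} 1  {2,3,4,5,6} 4
  if 0:c drops first: 5 orders
  if 5:b drops first: 1 orders
heap linearizations: 6

6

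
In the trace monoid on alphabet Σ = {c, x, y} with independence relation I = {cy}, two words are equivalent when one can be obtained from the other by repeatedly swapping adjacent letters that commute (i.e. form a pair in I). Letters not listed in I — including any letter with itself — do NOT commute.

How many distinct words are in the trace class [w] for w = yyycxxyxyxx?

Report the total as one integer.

drop 0:y onto floor
drop 1:y onto {0:y}
drop 2:y onto {1:y}
drop 3:c onto floor
drop 4:x onto {2:y, 3:c}
drop 5:x onto {4:x}
drop 6:y onto {5:x}
drop 7:x onto {6:y}
drop 8:y onto {7:x}
drop 9:x onto {8:y}
drop 10:x onto {9:x}
ground layer = {0:y, 3:c}
drop-orders for the pieces not yet dropped (sum over which currently-grounded one goes next):
  1 to go: {10} 1
  2 to go: {9,10} 1
  3 to go: {8,9,10} 1
  4 to go: {7,8,9,10} 1
  5 to go: {6,7,8,9,10} 1
  6 to go: {5,6,7,8,9,10} 1
  7 to go: {4,5,6,7,8,9,10} 1
  8 to go: {2,4,5,6,7,8,9,10} 1  {3,4,5,6,7,8,9,10} 1
  9 to go: {1,2,4,5,6,7,8,9,10} 1  {2,3,4,5,6,7,8,9,10} 2
  if 0:y drops first: 3 orders
  if 3:c drops first: 1 orders
heap linearizations: 4

4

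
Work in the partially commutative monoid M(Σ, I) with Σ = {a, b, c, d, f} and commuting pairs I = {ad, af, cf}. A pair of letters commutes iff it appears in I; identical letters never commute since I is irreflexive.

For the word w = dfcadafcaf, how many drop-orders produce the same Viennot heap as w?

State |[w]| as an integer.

piece 0:d — minimal
piece 1:f rests on {0:d}
piece 2:c rests on {0:d}
piece 3:a rests on {2:c}
piece 4:d rests on {1:f, 2:c}
piece 5:a rests on {3:a}
piece 6:f rests on {4:d}
piece 7:c rests on {4:d, 5:a}
piece 8:a rests on {7:c}
piece 9:f rests on {6:f}
minimal pieces: {0:d}
ways to finish when only these pieces remain (= sum over removing one remaining piece with nothing left below it):
  1 left: {8}→1  {9}→1
  2 left: {6,9}→1  {7,8}→1  {8,9}→2
  3 left: {5,7,8}→1  {6,8,9}→3  {7,8,9}→3
  4 left: {3,5,7,8}→1  {5,7,8,9}→4  {6,7,8,9}→6
  5 left: {3,5,7,8,9}→5  {4,6,7,8,9}→6  {5,6,7,8,9}→10
  6 left: {1,4,6,7,8,9}→6  {3,5,6,7,8,9}→15  {4,5,6,7,8,9}→16
  7 left: {1,4,5,6,7,8,9}→22  {3,4,5,6,7,8,9}→31
  8 left: {1,3,4,5,6,7,8,9}→53  {2,3,4,5,6,7,8,9}→31
  placing 0:d first → 84 extensions

84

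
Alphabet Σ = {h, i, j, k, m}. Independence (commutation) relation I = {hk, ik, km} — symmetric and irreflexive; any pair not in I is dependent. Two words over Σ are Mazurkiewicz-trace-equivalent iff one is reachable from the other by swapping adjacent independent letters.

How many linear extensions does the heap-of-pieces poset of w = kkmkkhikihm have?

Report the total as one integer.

462

0(k) covers ∅
1(k) covers 0:k
2(m) covers ∅
3(k) covers 1:k
4(k) covers 3:k
5(h) covers 2:m
6(i) covers 5:h
7(k) covers 4:k
8(i) covers 6:i
9(h) covers 8:i
10(m) covers 9:h
floor of heap: 0:k, 2:m
completions by unplaced set U, small U first (add the entries for U minus each lowest piece of U):
  |U|=1: {7}:1  {10}:1
  |U|=2: {4,7}:1  {7,10}:2  {9,10}:1
  |U|=3: {3,4,7}:1  {4,7,10}:3  {7,9,10}:3  {8,9,10}:1
  |U|=4: {1,3,4,7}:1  {3,4,7,10}:4  {4,7,9,10}:6  {6,8,9,10}:1  {7,8,9,10}:4
  |U|=5: {0,1,3,4,7}:1  {1,3,4,7,10}:5  {3,4,7,9,10}:10  {4,7,8,9,10}:10  {5,6,8,9,10}:1  {6,7,8,9,10}:5
  |U|=6: {0,1,3,4,7,10}:6  {1,3,4,7,9,10}:15  {2,5,6,8,9,10}:1  {3,4,7,8,9,10}:20  {4,6,7,8,9,10}:15  {5,6,7,8,9,10}:6
  |U|=7: {0,1,3,4,7,9,10}:21  {1,3,4,7,8,9,10}:35  {2,5,6,7,8,9,10}:7  {3,4,6,7,8,9,10}:35  {4,5,6,7,8,9,10}:21
  |U|=8: {0,1,3,4,7,8,9,10}:56  {1,3,4,6,7,8,9,10}:70  {2,4,5,6,7,8,9,10}:28  {3,4,5,6,7,8,9,10}:56
  |U|=9: {0,1,3,4,6,7,8,9,10}:126  {1,3,4,5,6,7,8,9,10}:126  {2,3,4,5,6,7,8,9,10}:84
  start at 0(k): 210
  start at 2(m): 252
sum over floor = 462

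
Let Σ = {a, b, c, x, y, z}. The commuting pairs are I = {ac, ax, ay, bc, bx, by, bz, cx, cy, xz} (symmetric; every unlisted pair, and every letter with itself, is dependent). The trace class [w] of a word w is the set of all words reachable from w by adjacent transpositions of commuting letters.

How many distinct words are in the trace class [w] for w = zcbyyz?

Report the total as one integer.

18

#0=z has no predecessor
#1=c depends on [0:z]
#2=b has no predecessor
#3=y depends on [0:z]
#4=y depends on [3:y]
#5=z depends on [1:c, 4:y]
sources: [0:z, 2:b]
N(rest) = Σ N(rest − s) over sources s of rest; N(one piece) = 1:
  size 1 → [2]=1  [5]=1
  size 2 → [1,5]=1  [2,5]=2  [4,5]=1
  size 3 → [1,2,5]=3  [1,4,5]=2  [2,4,5]=3  [3,4,5]=1
  size 4 → [1,2,4,5]=8  [1,3,4,5]=3  [2,3,4,5]=4
  first=0(z) contributes 15
  first=2(b) contributes 3
|[w]| = 18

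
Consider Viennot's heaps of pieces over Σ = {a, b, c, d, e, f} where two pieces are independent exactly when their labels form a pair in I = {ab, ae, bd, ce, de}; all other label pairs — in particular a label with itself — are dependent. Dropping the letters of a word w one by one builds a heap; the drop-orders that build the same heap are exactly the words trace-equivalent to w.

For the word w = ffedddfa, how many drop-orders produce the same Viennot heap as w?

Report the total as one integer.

0(f) covers ∅
1(f) covers 0:f
2(e) covers 1:f
3(d) covers 1:f
4(d) covers 3:d
5(d) covers 4:d
6(f) covers 2:e, 5:d
7(a) covers 6:f
floor of heap: 0:f
completions by unplaced set U, small U first (add the entries for U minus each lowest piece of U):
  |U|=1: {7}:1
  |U|=2: {6,7}:1
  |U|=3: {2,6,7}:1  {5,6,7}:1
  |U|=4: {2,5,6,7}:2  {4,5,6,7}:1
  |U|=5: {2,4,5,6,7}:3  {3,4,5,6,7}:1
  |U|=6: {2,3,4,5,6,7}:4
  start at 0(f): 4

4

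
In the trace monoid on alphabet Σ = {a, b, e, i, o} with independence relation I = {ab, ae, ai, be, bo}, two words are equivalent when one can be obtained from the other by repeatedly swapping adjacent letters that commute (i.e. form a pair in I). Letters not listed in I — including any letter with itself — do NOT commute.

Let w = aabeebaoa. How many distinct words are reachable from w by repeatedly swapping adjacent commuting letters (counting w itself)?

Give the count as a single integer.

360

0(a) covers ∅
1(a) covers 0:a
2(b) covers ∅
3(e) covers ∅
4(e) covers 3:e
5(b) covers 2:b
6(a) covers 1:a
7(o) covers 4:e, 6:a
8(a) covers 7:o
floor of heap: 0:a, 2:b, 3:e
completions by unplaced set U, small U first (add the entries for U minus each lowest piece of U):
  |U|=1: {5}:1  {8}:1
  |U|=2: {2,5}:1  {5,8}:2  {7,8}:1
  |U|=3: {2,5,8}:3  {4,7,8}:1  {5,7,8}:3  {6,7,8}:1
  |U|=4: {1,6,7,8}:1  {2,5,7,8}:6  {3,4,7,8}:1  {4,5,7,8}:4  {4,6,7,8}:2  {5,6,7,8}:4
  |U|=5: {0,1,6,7,8}:1  {1,4,6,7,8}:3  {1,5,6,7,8}:5  {2,4,5,7,8}:10  {2,5,6,7,8}:10  {3,4,5,7,8}:5  {3,4,6,7,8}:3  {4,5,6,7,8}:10
  |U|=6: {0,1,4,6,7,8}:4  {0,1,5,6,7,8}:6  {1,2,5,6,7,8}:15  {1,3,4,6,7,8}:6  {1,4,5,6,7,8}:18  {2,3,4,5,7,8}:15  {2,4,5,6,7,8}:30  {3,4,5,6,7,8}:18
  |U|=7: {0,1,2,5,6,7,8}:21  {0,1,3,4,6,7,8}:10  {0,1,4,5,6,7,8}:28  {1,2,4,5,6,7,8}:63  {1,3,4,5,6,7,8}:42  {2,3,4,5,6,7,8}:63
  start at 0(a): 168
  start at 2(b): 80
  start at 3(e): 112
sum over floor = 360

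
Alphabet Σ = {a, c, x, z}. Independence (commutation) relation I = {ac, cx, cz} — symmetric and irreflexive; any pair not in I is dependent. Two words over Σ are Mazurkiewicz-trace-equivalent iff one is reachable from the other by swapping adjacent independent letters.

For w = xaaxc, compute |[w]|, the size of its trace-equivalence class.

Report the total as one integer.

5

0(x) covers ∅
1(a) covers 0:x
2(a) covers 1:a
3(x) covers 2:a
4(c) covers ∅
floor of heap: 0:x, 4:c
completions by unplaced set U, small U first (add the entries for U minus each lowest piece of U):
  |U|=1: {3}:1  {4}:1
  |U|=2: {2,3}:1  {3,4}:2
  |U|=3: {1,2,3}:1  {2,3,4}:3
  start at 0(x): 4
  start at 4(c): 1
sum over floor = 5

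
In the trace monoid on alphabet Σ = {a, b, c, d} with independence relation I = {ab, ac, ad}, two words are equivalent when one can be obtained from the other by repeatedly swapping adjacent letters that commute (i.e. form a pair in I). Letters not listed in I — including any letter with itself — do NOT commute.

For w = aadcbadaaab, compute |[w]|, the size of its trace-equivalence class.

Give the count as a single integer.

462

drop 0:a onto floor
drop 1:a onto {0:a}
drop 2:d onto floor
drop 3:c onto {2:d}
drop 4:b onto {3:c}
drop 5:a onto {1:a}
drop 6:d onto {4:b}
drop 7:a onto {5:a}
drop 8:a onto {7:a}
drop 9:a onto {8:a}
drop 10:b onto {6:d}
ground layer = {0:a, 2:d}
drop-orders for the pieces not yet dropped (sum over which currently-grounded one goes next):
  1 to go: {9} 1  {10} 1
  2 to go: {6,10} 1  {8,9} 1  {9,10} 2
  3 to go: {4,6,10} 1  {6,9,10} 3  {7,8,9} 1  {8,9,10} 3
  4 to go: {3,4,6,10} 1  {4,6,9,10} 4  {5,7,8,9} 1  {6,8,9,10} 6  {7,8,9,10} 4
  5 to go: {1,5,7,8,9} 1  {2,3,4,6,10} 1  {3,4,6,9,10} 5  {4,6,8,9,10} 10  {5,7,8,9,10} 5  {6,7,8,9,10} 10
  6 to go: {0,1,5,7,8,9} 1  {1,5,7,8,9,10} 6  {2,3,4,6,9,10} 6  {3,4,6,8,9,10} 15  {4,6,7,8,9,10} 20  {5,6,7,8,9,10} 15
  7 to go: {0,1,5,7,8,9,10} 7  {1,5,6,7,8,9,10} 21  {2,3,4,6,8,9,10} 21  {3,4,6,7,8,9,10} 35  {4,5,6,7,8,9,10} 35
  8 to go: {0,1,5,6,7,8,9,10} 28  {1,4,5,6,7,8,9,10} 56  {2,3,4,6,7,8,9,10} 56  {3,4,5,6,7,8,9,10} 70
  9 to go: {0,1,4,5,6,7,8,9,10} 84  {1,3,4,5,6,7,8,9,10} 126  {2,3,4,5,6,7,8,9,10} 126
  if 0:a drops first: 252 orders
  if 2:d drops first: 210 orders
heap linearizations: 462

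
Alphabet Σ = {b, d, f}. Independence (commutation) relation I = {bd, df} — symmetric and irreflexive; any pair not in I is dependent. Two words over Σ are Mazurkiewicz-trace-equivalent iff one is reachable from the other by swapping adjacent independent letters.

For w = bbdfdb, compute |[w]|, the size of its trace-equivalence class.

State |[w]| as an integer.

15

#0=b has no predecessor
#1=b depends on [0:b]
#2=d has no predecessor
#3=f depends on [1:b]
#4=d depends on [2:d]
#5=b depends on [3:f]
sources: [0:b, 2:d]
N(rest) = Σ N(rest − s) over sources s of rest; N(one piece) = 1:
  size 1 → [4]=1  [5]=1
  size 2 → [2,4]=1  [3,5]=1  [4,5]=2
  size 3 → [1,3,5]=1  [2,4,5]=3  [3,4,5]=3
  size 4 → [0,1,3,5]=1  [1,3,4,5]=4  [2,3,4,5]=6
  first=0(b) contributes 10
  first=2(d) contributes 5
|[w]| = 15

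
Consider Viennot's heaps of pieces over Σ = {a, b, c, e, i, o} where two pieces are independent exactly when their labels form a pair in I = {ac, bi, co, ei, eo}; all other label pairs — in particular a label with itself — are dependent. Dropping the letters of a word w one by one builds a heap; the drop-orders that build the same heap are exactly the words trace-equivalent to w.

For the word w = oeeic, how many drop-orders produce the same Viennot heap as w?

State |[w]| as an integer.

6

drop 0:o onto floor
drop 1:e onto floor
drop 2:e onto {1:e}
drop 3:i onto {0:o}
drop 4:c onto {2:e, 3:i}
ground layer = {0:o, 1:e}
drop-orders for the pieces not yet dropped (sum over which currently-grounded one goes next):
  1 to go: {4} 1
  2 to go: {2,4} 1  {3,4} 1
  3 to go: {0,3,4} 1  {1,2,4} 1  {2,3,4} 2
  if 0:o drops first: 3 orders
  if 1:e drops first: 3 orders
heap linearizations: 6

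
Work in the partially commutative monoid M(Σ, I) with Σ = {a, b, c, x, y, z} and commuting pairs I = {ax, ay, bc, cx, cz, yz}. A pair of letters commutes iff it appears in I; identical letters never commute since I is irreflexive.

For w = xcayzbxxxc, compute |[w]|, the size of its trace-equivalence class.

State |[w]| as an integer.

45

drop 0:x onto floor
drop 1:c onto floor
drop 2:a onto {1:c}
drop 3:y onto {0:x, 1:c}
drop 4:z onto {0:x, 2:a}
drop 5:b onto {3:y, 4:z}
drop 6:x onto {5:b}
drop 7:x onto {6:x}
drop 8:x onto {7:x}
drop 9:c onto {2:a, 3:y}
ground layer = {0:x, 1:c}
drop-orders for the pieces not yet dropped (sum over which currently-grounded one goes next):
  1 to go: {8} 1  {9} 1
  2 to go: {7,8} 1  {8,9} 2
  3 to go: {6,7,8} 1  {7,8,9} 3
  4 to go: {5,6,7,8} 1  {6,7,8,9} 4
  5 to go: {4,5,6,7,8} 1  {5,6,7,8,9} 5
  6 to go: {3,5,6,7,8,9} 5  {4,5,6,7,8,9} 6
  7 to go: {2,4,5,6,7,8,9} 6  {3,4,5,6,7,8,9} 11
  8 to go: {0,3,4,5,6,7,8,9} 11  {2,3,4,5,6,7,8,9} 17
  if 0:x drops first: 17 orders
  if 1:c drops first: 28 orders
heap linearizations: 45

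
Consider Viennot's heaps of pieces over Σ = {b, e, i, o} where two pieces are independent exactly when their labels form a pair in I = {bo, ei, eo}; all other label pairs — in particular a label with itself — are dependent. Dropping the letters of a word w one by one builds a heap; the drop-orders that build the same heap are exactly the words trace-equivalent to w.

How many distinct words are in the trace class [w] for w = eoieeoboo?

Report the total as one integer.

drop 0:e onto floor
drop 1:o onto floor
drop 2:i onto {1:o}
drop 3:e onto {0:e}
drop 4:e onto {3:e}
drop 5:o onto {2:i}
drop 6:b onto {2:i, 4:e}
drop 7:o onto {5:o}
drop 8:o onto {7:o}
ground layer = {0:e, 1:o}
drop-orders for the pieces not yet dropped (sum over which currently-grounded one goes next):
  1 to go: {6} 1  {8} 1
  2 to go: {4,6} 1  {6,8} 2  {7,8} 1
  3 to go: {3,4,6} 1  {4,6,8} 3  {5,7,8} 1  {6,7,8} 3
  4 to go: {0,3,4,6} 1  {3,4,6,8} 4  {4,6,7,8} 6  {5,6,7,8} 4
  5 to go: {0,3,4,6,8} 5  {2,5,6,7,8} 4  {3,4,6,7,8} 10  {4,5,6,7,8} 10
  6 to go: {0,3,4,6,7,8} 15  {1,2,5,6,7,8} 4  {2,4,5,6,7,8} 14  {3,4,5,6,7,8} 20
  7 to go: {0,3,4,5,6,7,8} 35  {1,2,4,5,6,7,8} 18  {2,3,4,5,6,7,8} 34
  if 0:e drops first: 52 orders
  if 1:o drops first: 69 orders
heap linearizations: 121

121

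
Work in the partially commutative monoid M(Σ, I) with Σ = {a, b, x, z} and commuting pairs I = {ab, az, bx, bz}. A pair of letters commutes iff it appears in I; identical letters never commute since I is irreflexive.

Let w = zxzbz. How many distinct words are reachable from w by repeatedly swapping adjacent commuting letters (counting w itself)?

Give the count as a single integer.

0(z) covers ∅
1(x) covers 0:z
2(z) covers 1:x
3(b) covers ∅
4(z) covers 2:z
floor of heap: 0:z, 3:b
completions by unplaced set U, small U first (add the entries for U minus each lowest piece of U):
  |U|=1: {3}:1  {4}:1
  |U|=2: {2,4}:1  {3,4}:2
  |U|=3: {1,2,4}:1  {2,3,4}:3
  start at 0(z): 4
  start at 3(b): 1
sum over floor = 5

5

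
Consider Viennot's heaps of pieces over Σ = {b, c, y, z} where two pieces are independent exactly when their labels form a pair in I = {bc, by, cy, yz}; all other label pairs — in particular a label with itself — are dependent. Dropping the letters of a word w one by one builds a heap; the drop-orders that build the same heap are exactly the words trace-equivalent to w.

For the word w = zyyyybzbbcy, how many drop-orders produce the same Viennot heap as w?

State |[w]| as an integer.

0(z) covers ∅
1(y) covers ∅
2(y) covers 1:y
3(y) covers 2:y
4(y) covers 3:y
5(b) covers 0:z
6(z) covers 5:b
7(b) covers 6:z
8(b) covers 7:b
9(c) covers 6:z
10(y) covers 4:y
floor of heap: 0:z, 1:y
completions by unplaced set U, small U first (add the entries for U minus each lowest piece of U):
  |U|=1: {8}:1  {9}:1  {10}:1
  |U|=2: {4,10}:1  {7,8}:1  {8,9}:2  {8,10}:2  {9,10}:2
  |U|=3: {3,4,10}:1  {4,8,10}:3  {4,9,10}:3  {7,8,9}:3  {7,8,10}:3  {8,9,10}:6
  |U|=4: {2,3,4,10}:1  {3,4,8,10}:4  {3,4,9,10}:4  {4,7,8,10}:6  {4,8,9,10}:12  {6,7,8,9}:3  {7,8,9,10}:12
  |U|=5: {1,2,3,4,10}:1  {2,3,4,8,10}:5  {2,3,4,9,10}:5  {3,4,7,8,10}:10  {3,4,8,9,10}:20  {4,7,8,9,10}:30  {5,6,7,8,9}:3  {6,7,8,9,10}:15
  |U|=6: {0,5,6,7,8,9}:3  {1,2,3,4,8,10}:6  {1,2,3,4,9,10}:6  {2,3,4,7,8,10}:15  {2,3,4,8,9,10}:30  {3,4,7,8,9,10}:60  {4,6,7,8,9,10}:45  {5,6,7,8,9,10}:18
  |U|=7: {0,5,6,7,8,9,10}:21  {1,2,3,4,7,8,10}:21  {1,2,3,4,8,9,10}:42  {2,3,4,7,8,9,10}:105  {3,4,6,7,8,9,10}:105  {4,5,6,7,8,9,10}:63
  |U|=8: {0,4,5,6,7,8,9,10}:84  {1,2,3,4,7,8,9,10}:168  {2,3,4,6,7,8,9,10}:210  {3,4,5,6,7,8,9,10}:168
  |U|=9: {0,3,4,5,6,7,8,9,10}:252  {1,2,3,4,6,7,8,9,10}:378  {2,3,4,5,6,7,8,9,10}:378
  start at 0(z): 756
  start at 1(y): 630
sum over floor = 1386

1386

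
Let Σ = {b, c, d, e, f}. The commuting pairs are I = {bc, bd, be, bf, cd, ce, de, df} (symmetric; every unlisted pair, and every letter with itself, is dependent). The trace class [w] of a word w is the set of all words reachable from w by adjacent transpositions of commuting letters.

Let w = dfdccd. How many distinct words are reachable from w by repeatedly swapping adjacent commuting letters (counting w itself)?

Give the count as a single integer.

0(d) covers ∅
1(f) covers ∅
2(d) covers 0:d
3(c) covers 1:f
4(c) covers 3:c
5(d) covers 2:d
floor of heap: 0:d, 1:f
completions by unplaced set U, small U first (add the entries for U minus each lowest piece of U):
  |U|=1: {4}:1  {5}:1
  |U|=2: {2,5}:1  {3,4}:1  {4,5}:2
  |U|=3: {0,2,5}:1  {1,3,4}:1  {2,4,5}:3  {3,4,5}:3
  |U|=4: {0,2,4,5}:4  {1,3,4,5}:4  {2,3,4,5}:6
  start at 0(d): 10
  start at 1(f): 10
sum over floor = 20

20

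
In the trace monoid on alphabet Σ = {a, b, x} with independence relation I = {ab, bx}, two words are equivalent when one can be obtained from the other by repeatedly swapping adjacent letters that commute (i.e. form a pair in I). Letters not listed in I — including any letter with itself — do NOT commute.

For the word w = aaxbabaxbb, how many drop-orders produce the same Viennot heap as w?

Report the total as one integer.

drop 0:a onto floor
drop 1:a onto {0:a}
drop 2:x onto {1:a}
drop 3:b onto floor
drop 4:a onto {2:x}
drop 5:b onto {3:b}
drop 6:a onto {4:a}
drop 7:x onto {6:a}
drop 8:b onto {5:b}
drop 9:b onto {8:b}
ground layer = {0:a, 3:b}
drop-orders for the pieces not yet dropped (sum over which currently-grounded one goes next):
  1 to go: {7} 1  {9} 1
  2 to go: {6,7} 1  {7,9} 2  {8,9} 1
  3 to go: {4,6,7} 1  {5,8,9} 1  {6,7,9} 3  {7,8,9} 3
  4 to go: {2,4,6,7} 1  {3,5,8,9} 1  {4,6,7,9} 4  {5,7,8,9} 4  {6,7,8,9} 6
  5 to go: {1,2,4,6,7} 1  {2,4,6,7,9} 5  {3,5,7,8,9} 5  {4,6,7,8,9} 10  {5,6,7,8,9} 10
  6 to go: {0,1,2,4,6,7} 1  {1,2,4,6,7,9} 6  {2,4,6,7,8,9} 15  {3,5,6,7,8,9} 15  {4,5,6,7,8,9} 20
  7 to go: {0,1,2,4,6,7,9} 7  {1,2,4,6,7,8,9} 21  {2,4,5,6,7,8,9} 35  {3,4,5,6,7,8,9} 35
  8 to go: {0,1,2,4,6,7,8,9} 28  {1,2,4,5,6,7,8,9} 56  {2,3,4,5,6,7,8,9} 70
  if 0:a drops first: 126 orders
  if 3:b drops first: 84 orders
heap linearizations: 210

210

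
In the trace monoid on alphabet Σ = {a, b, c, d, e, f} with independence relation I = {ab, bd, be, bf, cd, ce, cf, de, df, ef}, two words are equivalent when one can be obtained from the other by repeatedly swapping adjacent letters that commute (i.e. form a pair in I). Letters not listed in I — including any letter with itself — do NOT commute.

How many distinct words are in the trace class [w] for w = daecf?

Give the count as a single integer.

6

#0=d has no predecessor
#1=a depends on [0:d]
#2=e depends on [1:a]
#3=c depends on [1:a]
#4=f depends on [1:a]
sources: [0:d]
N(rest) = Σ N(rest − s) over sources s of rest; N(one piece) = 1:
  size 1 → [2]=1  [3]=1  [4]=1
  size 2 → [2,3]=2  [2,4]=2  [3,4]=2
  size 3 → [2,3,4]=6
  first=0(d) contributes 6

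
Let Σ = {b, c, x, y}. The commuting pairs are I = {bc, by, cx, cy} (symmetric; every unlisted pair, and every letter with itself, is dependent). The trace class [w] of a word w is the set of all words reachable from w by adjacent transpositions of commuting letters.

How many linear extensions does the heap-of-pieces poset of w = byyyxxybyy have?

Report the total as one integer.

0(b) covers ∅
1(y) covers ∅
2(y) covers 1:y
3(y) covers 2:y
4(x) covers 0:b, 3:y
5(x) covers 4:x
6(y) covers 5:x
7(b) covers 5:x
8(y) covers 6:y
9(y) covers 8:y
floor of heap: 0:b, 1:y
completions by unplaced set U, small U first (add the entries for U minus each lowest piece of U):
  |U|=1: {7}:1  {9}:1
  |U|=2: {7,9}:2  {8,9}:1
  |U|=3: {6,8,9}:1  {7,8,9}:3
  |U|=4: {6,7,8,9}:4
  |U|=5: {5,6,7,8,9}:4
  |U|=6: {4,5,6,7,8,9}:4
  |U|=7: {0,4,5,6,7,8,9}:4  {3,4,5,6,7,8,9}:4
  |U|=8: {0,3,4,5,6,7,8,9}:8  {2,3,4,5,6,7,8,9}:4
  start at 0(b): 4
  start at 1(y): 12
sum over floor = 16

16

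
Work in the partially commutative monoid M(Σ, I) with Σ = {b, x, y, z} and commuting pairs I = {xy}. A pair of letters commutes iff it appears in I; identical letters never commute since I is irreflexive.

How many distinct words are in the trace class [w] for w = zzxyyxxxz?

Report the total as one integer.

15

drop 0:z onto floor
drop 1:z onto {0:z}
drop 2:x onto {1:z}
drop 3:y onto {1:z}
drop 4:y onto {3:y}
drop 5:x onto {2:x}
drop 6:x onto {5:x}
drop 7:x onto {6:x}
drop 8:z onto {4:y, 7:x}
ground layer = {0:z}
drop-orders for the pieces not yet dropped (sum over which currently-grounded one goes next):
  1 to go: {8} 1
  2 to go: {4,8} 1  {7,8} 1
  3 to go: {3,4,8} 1  {4,7,8} 2  {6,7,8} 1
  4 to go: {3,4,7,8} 3  {4,6,7,8} 3  {5,6,7,8} 1
  5 to go: {2,5,6,7,8} 1  {3,4,6,7,8} 6  {4,5,6,7,8} 4
  6 to go: {2,4,5,6,7,8} 5  {3,4,5,6,7,8} 10
  7 to go: {2,3,4,5,6,7,8} 15
  if 0:z drops first: 15 orders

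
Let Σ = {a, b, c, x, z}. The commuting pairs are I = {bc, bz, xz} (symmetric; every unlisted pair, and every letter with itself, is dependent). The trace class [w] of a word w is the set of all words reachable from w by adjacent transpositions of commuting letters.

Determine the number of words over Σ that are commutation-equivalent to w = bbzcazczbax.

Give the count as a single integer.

24

0(b) covers ∅
1(b) covers 0:b
2(z) covers ∅
3(c) covers 2:z
4(a) covers 1:b, 3:c
5(z) covers 4:a
6(c) covers 5:z
7(z) covers 6:c
8(b) covers 4:a
9(a) covers 7:z, 8:b
10(x) covers 9:a
floor of heap: 0:b, 2:z
completions by unplaced set U, small U first (add the entries for U minus each lowest piece of U):
  |U|=1: {10}:1
  |U|=2: {9,10}:1
  |U|=3: {7,9,10}:1  {8,9,10}:1
  |U|=4: {6,7,9,10}:1  {7,8,9,10}:2
  |U|=5: {5,6,7,9,10}:1  {6,7,8,9,10}:3
  |U|=6: {5,6,7,8,9,10}:4
  |U|=7: {4,5,6,7,8,9,10}:4
  |U|=8: {1,4,5,6,7,8,9,10}:4  {3,4,5,6,7,8,9,10}:4
  |U|=9: {0,1,4,5,6,7,8,9,10}:4  {1,3,4,5,6,7,8,9,10}:8  {2,3,4,5,6,7,8,9,10}:4
  start at 0(b): 12
  start at 2(z): 12
sum over floor = 24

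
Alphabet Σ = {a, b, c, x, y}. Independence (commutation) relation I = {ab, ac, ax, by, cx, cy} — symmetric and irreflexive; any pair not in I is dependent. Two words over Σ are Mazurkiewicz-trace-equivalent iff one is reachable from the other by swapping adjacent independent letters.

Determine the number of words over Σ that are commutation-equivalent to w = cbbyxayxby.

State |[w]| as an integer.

drop 0:c onto floor
drop 1:b onto {0:c}
drop 2:b onto {1:b}
drop 3:y onto floor
drop 4:x onto {2:b, 3:y}
drop 5:a onto {3:y}
drop 6:y onto {4:x, 5:a}
drop 7:x onto {6:y}
drop 8:b onto {7:x}
drop 9:y onto {7:x}
ground layer = {0:c, 3:y}
drop-orders for the pieces not yet dropped (sum over which currently-grounded one goes next):
  1 to go: {8} 1  {9} 1
  2 to go: {8,9} 2
  3 to go: {7,8,9} 2
  4 to go: {6,7,8,9} 2
  5 to go: {4,6,7,8,9} 2  {5,6,7,8,9} 2
  6 to go: {2,4,6,7,8,9} 2  {4,5,6,7,8,9} 4
  7 to go: {1,2,4,6,7,8,9} 2  {2,4,5,6,7,8,9} 6  {3,4,5,6,7,8,9} 4
  8 to go: {0,1,2,4,6,7,8,9} 2  {1,2,4,5,6,7,8,9} 8  {2,3,4,5,6,7,8,9} 10
  if 0:c drops first: 18 orders
  if 3:y drops first: 10 orders
heap linearizations: 28

28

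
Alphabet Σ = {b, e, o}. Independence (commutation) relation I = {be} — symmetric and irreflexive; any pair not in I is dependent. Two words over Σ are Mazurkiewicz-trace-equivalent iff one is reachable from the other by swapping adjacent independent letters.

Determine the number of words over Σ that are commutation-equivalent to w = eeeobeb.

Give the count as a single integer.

#0=e has no predecessor
#1=e depends on [0:e]
#2=e depends on [1:e]
#3=o depends on [2:e]
#4=b depends on [3:o]
#5=e depends on [3:o]
#6=b depends on [4:b]
sources: [0:e]
N(rest) = Σ N(rest − s) over sources s of rest; N(one piece) = 1:
  size 1 → [5]=1  [6]=1
  size 2 → [4,6]=1  [5,6]=2
  size 3 → [4,5,6]=3
  size 4 → [3,4,5,6]=3
  size 5 → [2,3,4,5,6]=3
  first=0(e) contributes 3

3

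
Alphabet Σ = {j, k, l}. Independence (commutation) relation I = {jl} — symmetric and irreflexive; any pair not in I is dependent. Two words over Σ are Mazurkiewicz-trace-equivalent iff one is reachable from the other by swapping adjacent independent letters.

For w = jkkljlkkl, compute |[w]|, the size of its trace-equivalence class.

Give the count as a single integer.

3

drop 0:j onto floor
drop 1:k onto {0:j}
drop 2:k onto {1:k}
drop 3:l onto {2:k}
drop 4:j onto {2:k}
drop 5:l onto {3:l}
drop 6:k onto {4:j, 5:l}
drop 7:k onto {6:k}
drop 8:l onto {7:k}
ground layer = {0:j}
drop-orders for the pieces not yet dropped (sum over which currently-grounded one goes next):
  1 to go: {8} 1
  2 to go: {7,8} 1
  3 to go: {6,7,8} 1
  4 to go: {4,6,7,8} 1  {5,6,7,8} 1
  5 to go: {3,5,6,7,8} 1  {4,5,6,7,8} 2
  6 to go: {3,4,5,6,7,8} 3
  7 to go: {2,3,4,5,6,7,8} 3
  if 0:j drops first: 3 orders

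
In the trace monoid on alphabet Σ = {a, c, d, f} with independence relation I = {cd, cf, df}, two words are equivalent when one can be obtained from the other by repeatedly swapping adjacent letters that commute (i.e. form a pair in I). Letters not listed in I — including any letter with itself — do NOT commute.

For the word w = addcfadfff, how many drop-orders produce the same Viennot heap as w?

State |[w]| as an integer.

48

#0=a has no predecessor
#1=d depends on [0:a]
#2=d depends on [1:d]
#3=c depends on [0:a]
#4=f depends on [0:a]
#5=a depends on [2:d, 3:c, 4:f]
#6=d depends on [5:a]
#7=f depends on [5:a]
#8=f depends on [7:f]
#9=f depends on [8:f]
sources: [0:a]
N(rest) = Σ N(rest − s) over sources s of rest; N(one piece) = 1:
  size 1 → [6]=1  [9]=1
  size 2 → [6,9]=2  [8,9]=1
  size 3 → [6,8,9]=3  [7,8,9]=1
  size 4 → [6,7,8,9]=4
  size 5 → [5,6,7,8,9]=4
  size 6 → [2,5,6,7,8,9]=4  [3,5,6,7,8,9]=4  [4,5,6,7,8,9]=4
  size 7 → [1,2,5,6,7,8,9]=4  [2,3,5,6,7,8,9]=8  [2,4,5,6,7,8,9]=8  [3,4,5,6,7,8,9]=8
  size 8 → [1,2,3,5,6,7,8,9]=12  [1,2,4,5,6,7,8,9]=12  [2,3,4,5,6,7,8,9]=24
  first=0(a) contributes 48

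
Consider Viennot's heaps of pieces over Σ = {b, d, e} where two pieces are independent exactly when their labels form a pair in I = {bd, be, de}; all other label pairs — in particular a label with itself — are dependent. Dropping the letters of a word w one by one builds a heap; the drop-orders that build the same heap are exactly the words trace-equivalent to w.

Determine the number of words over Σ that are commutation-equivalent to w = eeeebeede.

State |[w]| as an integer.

drop 0:e onto floor
drop 1:e onto {0:e}
drop 2:e onto {1:e}
drop 3:e onto {2:e}
drop 4:b onto floor
drop 5:e onto {3:e}
drop 6:e onto {5:e}
drop 7:d onto floor
drop 8:e onto {6:e}
ground layer = {0:e, 4:b, 7:d}
drop-orders for the pieces not yet dropped (sum over which currently-grounded one goes next):
  1 to go: {4} 1  {7} 1  {8} 1
  2 to go: {4,7} 2  {4,8} 2  {6,8} 1  {7,8} 2
  3 to go: {4,6,8} 3  {4,7,8} 6  {5,6,8} 1  {6,7,8} 3
  4 to go: {3,5,6,8} 1  {4,5,6,8} 4  {4,6,7,8} 12  {5,6,7,8} 4
  5 to go: {2,3,5,6,8} 1  {3,4,5,6,8} 5  {3,5,6,7,8} 5  {4,5,6,7,8} 20
  6 to go: {1,2,3,5,6,8} 1  {2,3,4,5,6,8} 6  {2,3,5,6,7,8} 6  {3,4,5,6,7,8} 30
  7 to go: {0,1,2,3,5,6,8} 1  {1,2,3,4,5,6,8} 7  {1,2,3,5,6,7,8} 7  {2,3,4,5,6,7,8} 42
  if 0:e drops first: 56 orders
  if 4:b drops first: 8 orders
  if 7:d drops first: 8 orders
heap linearizations: 72

72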